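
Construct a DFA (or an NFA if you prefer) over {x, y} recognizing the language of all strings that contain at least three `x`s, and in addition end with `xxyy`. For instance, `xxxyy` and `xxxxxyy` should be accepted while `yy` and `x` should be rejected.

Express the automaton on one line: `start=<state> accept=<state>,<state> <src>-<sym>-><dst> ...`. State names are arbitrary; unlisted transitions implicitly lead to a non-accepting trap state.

start=A accept=F A-x->B A-y->A B-x->C B-y->B C-x->D C-y->B D-x->D D-y->E E-x->C E-y->F F-x->C F-y->B

Build one automaton per condition and run them in lockstep. The first has 5 states tracking the count of `x`s, saturating at 4; the second has 5 states tracking how much of the suffix `xxyy` has currently been matched. A product state is a pair (one from each), accepting exactly when both do. Equivalent product states are then merged.
With 6 states:
       x  y 
>  A   B  A 
   B   C  B 
   C   D  B 
   D   D  E 
   E   C  F 
 * F   C  B 
(> = start, * = accepting)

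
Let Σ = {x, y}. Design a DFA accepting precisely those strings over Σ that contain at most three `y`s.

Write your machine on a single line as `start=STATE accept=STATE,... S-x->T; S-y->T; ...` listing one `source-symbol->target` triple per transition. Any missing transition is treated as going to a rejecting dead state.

Count `y`s, saturating at 4: states s0 through s3 mean 0 through 3 `y`s seen; s4 means more than 3. Each `y` increments (capped at s4); other symbols loop. Accept from {s0, s1, s2, s3}.
        x   y  
>* s0   s0  s1 
 * s1   s1  s2 
 * s2   s2  s3 
 * s3   s3  s4 
   s4   s4  s4 
(> = start, * = accepting)

start=s0; accept=s0,s1,s2,s3; s0-x->s0; s0-y->s1; s1-x->s1; s1-y->s2; s2-x->s2; s2-y->s3; s3-x->s3; s3-y->s4; s4-x->s4; s4-y->s4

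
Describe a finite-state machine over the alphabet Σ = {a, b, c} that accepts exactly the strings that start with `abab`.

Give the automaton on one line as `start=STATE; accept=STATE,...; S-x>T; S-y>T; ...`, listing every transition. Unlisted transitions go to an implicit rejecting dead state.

start=q0; accept=q4; q0-a>q1; q0-b>q5; q0-c>q5; q1-a>q5; q1-b>q2; q1-c>q5; q2-a>q3; q2-b>q5; q2-c>q5; q3-a>q5; q3-b>q4; q3-c>q5; q4-a>q4; q4-b>q4; q4-c>q4; q5-a>q5; q5-b>q5; q5-c>q5

Walk along `abab` while the input agrees: from q0 take `a` to q1, and so on. Any deviation drops to the rejecting sink q5. Once q4 is reached the prefix is confirmed and every continuation is accepted.
A 6-state machine:
        a   b   c  
>  q0   q1  q5  q5 
   q1   q5  q2  q5 
   q2   q3  q5  q5 
   q3   q5  q4  q5 
 * q4   q4  q4  q4 
   q5   q5  q5  q5 
(> = start, * = accepting)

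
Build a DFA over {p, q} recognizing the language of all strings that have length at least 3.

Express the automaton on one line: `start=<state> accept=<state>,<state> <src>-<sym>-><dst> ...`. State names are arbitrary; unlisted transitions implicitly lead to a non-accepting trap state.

We only need to distinguish lengths 0, 1, …, 3, and '>3'. Chain s0 → s1 → s2 → s3 → s4 on every symbol, with s4 looping. Accepting states: {s3, s4}.
A 5-state machine:
        p   q  
>  s0   s1  s1 
   s1   s2  s2 
   s2   s3  s3 
 * s3   s4  s4 
 * s4   s4  s4 
(> = start, * = accepting)

start=s0 accept=s3,s4 s0-p->s1 s0-q->s1 s1-p->s2 s1-q->s2 s2-p->s3 s2-q->s3 s3-p->s4 s3-q->s4 s4-p->s4 s4-q->s4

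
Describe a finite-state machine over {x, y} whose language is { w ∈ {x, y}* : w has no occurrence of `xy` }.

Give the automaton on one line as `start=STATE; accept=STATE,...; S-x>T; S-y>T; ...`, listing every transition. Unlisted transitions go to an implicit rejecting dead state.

Track partial matches of the forbidden pattern `xy`. State S2 is a dead state reached once `xy` has occurred; every other state accepts. S0 means no part of `xy` is currently matched.
With 3 states:
        x   y  
>* S0   S1  S0 
 * S1   S1  S2 
   S2   S2  S2 
(> = start, * = accepting)

start=S0; accept=S0,S1; S0-x>S1; S0-y>S0; S1-x>S1; S1-y>S2; S2-x>S2; S2-y>S2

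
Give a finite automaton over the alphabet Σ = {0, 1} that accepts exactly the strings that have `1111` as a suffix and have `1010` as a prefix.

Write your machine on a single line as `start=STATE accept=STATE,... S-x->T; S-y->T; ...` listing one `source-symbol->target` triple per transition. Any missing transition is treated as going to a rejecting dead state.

Build one automaton per condition and run them in lockstep. One (5 states) tracks how much of the suffix `1111` has currently been matched; the other (6 states) tracks whether the input so far still matches the prefix `1010`. Each combined state is a pair, one component from each; accept when both components accept.
          0    1  
>  s0     s1   s2 
   s1     s1   s3 
   s2     s4   s5 
   s3     s1   s5 
   s4     s1   s6 
   s5     s1   s7 
   s6     s8   s5 
   s7     s1   s9 
   s8     s8  s10 
   s9     s1   s9 
   s10    s8  s11 
   s11    s8  s12 
   s12    s8  s13 
 * s13    s8  s13 
(> = start, * = accepting)

start=s0; accept=s13; s0-0->s1; s0-1->s2; s1-0->s1; s1-1->s3; s2-0->s4; s2-1->s5; s3-0->s1; s3-1->s5; s4-0->s1; s4-1->s6; s5-0->s1; s5-1->s7; s6-0->s8; s6-1->s5; s7-0->s1; s7-1->s9; s8-0->s8; s8-1->s10; s9-0->s1; s9-1->s9; s10-0->s8; s10-1->s11; s11-0->s8; s11-1->s12; s12-0->s8; s12-1->s13; s13-0->s8; s13-1->s13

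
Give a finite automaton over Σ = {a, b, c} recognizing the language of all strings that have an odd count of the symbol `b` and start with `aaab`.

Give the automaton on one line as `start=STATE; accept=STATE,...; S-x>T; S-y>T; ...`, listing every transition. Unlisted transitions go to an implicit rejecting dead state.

start=q0; accept=q6; q0-a>q1; q0-b>q2; q0-c>q3; q1-a>q4; q1-b>q2; q1-c>q3; q2-a>q2; q2-b>q3; q2-c>q2; q3-a>q3; q3-b>q2; q3-c>q3; q4-a>q5; q4-b>q2; q4-c>q3; q5-a>q3; q5-b>q6; q5-c>q3; q6-a>q6; q6-b>q7; q6-c>q6; q7-a>q7; q7-b>q6; q7-c>q7

Build one automaton per condition and run them in lockstep. The first has 2 states tracking the count of `b`s modulo 2; the second has 6 states tracking whether the input so far still matches the prefix `aaab`. A product state is a pair (one from each), accepting exactly when both do.
An 8-state machine:
        a   b   c  
>  q0   q1  q2  q3 
   q1   q4  q2  q3 
   q2   q2  q3  q2 
   q3   q3  q2  q3 
   q4   q5  q2  q3 
   q5   q3  q6  q3 
 * q6   q6  q7  q6 
   q7   q7  q6  q7 
(> = start, * = accepting)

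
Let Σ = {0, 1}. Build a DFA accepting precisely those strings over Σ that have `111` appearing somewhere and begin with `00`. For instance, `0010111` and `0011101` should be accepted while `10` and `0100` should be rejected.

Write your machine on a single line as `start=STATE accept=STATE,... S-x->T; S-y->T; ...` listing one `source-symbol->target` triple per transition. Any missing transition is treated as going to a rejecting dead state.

start=S0; accept=S9; S0-0->S1; S0-1->S2; S1-0->S3; S1-1->S2; S2-0->S4; S2-1->S5; S3-0->S3; S3-1->S6; S4-0->S4; S4-1->S2; S5-0->S4; S5-1->S7; S6-0->S3; S6-1->S8; S7-0->S7; S7-1->S7; S8-0->S3; S8-1->S9; S9-0->S9; S9-1->S9

Build one automaton per condition and run them in lockstep. The first has 4 states tracking whether and how much of `111` has been seen; the second has 4 states tracking whether the input so far still matches the prefix `00`. A product state is a pair (one from each), accepting exactly when both do.
With 10 states:
        0   1  
>  S0   S1  S2 
   S1   S3  S2 
   S2   S4  S5 
   S3   S3  S6 
   S4   S4  S2 
   S5   S4  S7 
   S6   S3  S8 
   S7   S7  S7 
   S8   S3  S9 
 * S9   S9  S9 
(> = start, * = accepting)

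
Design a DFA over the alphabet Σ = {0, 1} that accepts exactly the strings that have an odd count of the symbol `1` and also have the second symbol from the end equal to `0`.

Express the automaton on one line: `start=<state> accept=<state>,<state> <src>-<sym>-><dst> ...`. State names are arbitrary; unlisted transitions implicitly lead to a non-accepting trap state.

Handle the two conditions separately and then intersect. The first has 2 states tracking the count of `1`s modulo 2; the second has 7 states tracking the last 2 symbols read. A product state is a pair (one from each), accepting exactly when both do. Minimizing collapses redundant product states.
        0   1  
>  q0   q1  q2 
   q1   q1  q3 
   q2   q4  q0 
 * q3   q4  q0 
   q4   q5  q0 
 * q5   q5  q0 
(> = start, * = accepting)

start=q0 accept=q3,q5 q0-0->q1 q0-1->q2 q1-0->q1 q1-1->q3 q2-0->q4 q2-1->q0 q3-0->q4 q3-1->q0 q4-0->q5 q4-1->q0 q5-0->q5 q5-1->q0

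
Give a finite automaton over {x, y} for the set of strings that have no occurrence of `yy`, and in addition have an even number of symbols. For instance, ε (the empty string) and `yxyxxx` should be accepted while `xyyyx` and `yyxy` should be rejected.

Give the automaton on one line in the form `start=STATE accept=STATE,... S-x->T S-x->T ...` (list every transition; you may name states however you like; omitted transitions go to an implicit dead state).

start=s0 accept=s0,s3 s0-x->s1 s0-y->s2 s1-x->s0 s1-y->s3 s2-x->s0 s2-y->s4 s3-x->s1 s3-y->s4 s4-x->s4 s4-y->s4

Run two small machines in parallel and take their product. The first has 3 states tracking partial matches of the forbidden pattern `yy`; the second has 2 states tracking the input length modulo 2. A product state is a pair (one from each), accepting exactly when both do. After merging equivalent states the machine shrinks.
With 5 states:
        x   y  
>* s0   s1  s2 
   s1   s0  s3 
   s2   s0  s4 
 * s3   s1  s4 
   s4   s4  s4 
(> = start, * = accepting)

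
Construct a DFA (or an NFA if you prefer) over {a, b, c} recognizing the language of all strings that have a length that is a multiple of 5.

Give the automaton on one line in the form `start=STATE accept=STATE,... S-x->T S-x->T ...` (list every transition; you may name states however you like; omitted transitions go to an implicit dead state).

start=S0 accept=S0 S0-a->S1 S0-b->S1 S0-c->S1 S1-a->S2 S1-b->S2 S1-c->S2 S2-a->S3 S2-b->S3 S2-c->S3 S3-a->S4 S3-b->S4 S3-c->S4 S4-a->S0 S4-b->S0 S4-c->S0

Only the length mod 5 matters, so use a 5-cycle: from any state, every input symbol moves to the next state, wrapping S4 back to S0. Mark S0 accepting.
A 5-state machine:
        a   b   c  
>* S0   S1  S1  S1 
   S1   S2  S2  S2 
   S2   S3  S3  S3 
   S3   S4  S4  S4 
   S4   S0  S0  S0 
(> = start, * = accepting)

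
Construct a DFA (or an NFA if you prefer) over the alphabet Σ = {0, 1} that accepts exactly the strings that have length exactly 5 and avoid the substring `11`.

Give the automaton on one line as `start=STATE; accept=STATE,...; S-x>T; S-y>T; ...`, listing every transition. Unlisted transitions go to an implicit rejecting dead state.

Handle the two conditions separately and then intersect. One (7 states) tracks the input length, saturating at 6; the other (3 states) tracks partial matches of the forbidden pattern `11`. Each combined state is a pair, one component from each; accept when both components accept. Equivalent product states are then merged.
          0    1  
>  S0     S1   S2 
   S1     S3   S4 
   S2     S3   S5 
   S3     S6   S7 
   S4     S6   S5 
   S5     S5   S5 
   S6     S8   S9 
   S7     S8   S5 
   S8    S10  S10 
   S9    S10   S5 
 * S10    S5   S5 
(> = start, * = accepting)

start=S0; accept=S10; S0-0>S1; S0-1>S2; S1-0>S3; S1-1>S4; S2-0>S3; S2-1>S5; S3-0>S6; S3-1>S7; S4-0>S6; S4-1>S5; S5-0>S5; S5-1>S5; S6-0>S8; S6-1>S9; S7-0>S8; S7-1>S5; S8-0>S10; S8-1>S10; S9-0>S10; S9-1>S5; S10-0>S5; S10-1>S5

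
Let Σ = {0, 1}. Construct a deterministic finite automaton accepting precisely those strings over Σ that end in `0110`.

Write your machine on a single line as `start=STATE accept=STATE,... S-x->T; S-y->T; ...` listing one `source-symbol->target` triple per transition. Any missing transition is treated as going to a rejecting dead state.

start=s0; accept=s4; s0-0->s1; s0-1->s0; s1-0->s1; s1-1->s2; s2-0->s1; s2-1->s3; s3-0->s4; s3-1->s0; s4-0->s1; s4-1->s2

Remember how much of `0110` the current input suffix matches. State s0 means no match yet; s1 means the last symbol is `0`; s2 means the last 2 symbols are `01`; s3 means the last 3 symbols are `011`; s4 means the last 4 symbols are `0110`. Only s4 accepts. On a mismatch, fall back to the longest proper suffix that is still a prefix of `0110`.
        0   1  
>  s0   s1  s0 
   s1   s1  s2 
   s2   s1  s3 
   s3   s4  s0 
 * s4   s1  s2 
(> = start, * = accepting)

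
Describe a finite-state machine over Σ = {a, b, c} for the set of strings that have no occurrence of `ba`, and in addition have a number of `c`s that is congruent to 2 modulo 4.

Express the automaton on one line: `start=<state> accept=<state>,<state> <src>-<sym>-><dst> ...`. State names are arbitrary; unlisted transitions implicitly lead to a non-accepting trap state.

start=q0 accept=q5,q6 q0-a->q0 q0-b->q1 q0-c->q2 q1-a->q3 q1-b->q1 q1-c->q2 q2-a->q2 q2-b->q4 q2-c->q5 q3-a->q3 q3-b->q3 q3-c->q3 q4-a->q3 q4-b->q4 q4-c->q5 q5-a->q5 q5-b->q6 q5-c->q7 q6-a->q3 q6-b->q6 q6-c->q7 q7-a->q7 q7-b->q8 q7-c->q0 q8-a->q3 q8-b->q8 q8-c->q0

Build one automaton per condition and run them in lockstep. One (3 states) tracks partial matches of the forbidden pattern `ba`; the other (4 states) tracks the count of `c`s modulo 4. Each combined state is a pair, one component from each; accept when both components accept. Equivalent product states are then merged.
With 9 states:
        a   b   c  
>  q0   q0  q1  q2 
   q1   q3  q1  q2 
   q2   q2  q4  q5 
   q3   q3  q3  q3 
   q4   q3  q4  q5 
 * q5   q5  q6  q7 
 * q6   q3  q6  q7 
   q7   q7  q8  q0 
   q8   q3  q8  q0 
(> = start, * = accepting)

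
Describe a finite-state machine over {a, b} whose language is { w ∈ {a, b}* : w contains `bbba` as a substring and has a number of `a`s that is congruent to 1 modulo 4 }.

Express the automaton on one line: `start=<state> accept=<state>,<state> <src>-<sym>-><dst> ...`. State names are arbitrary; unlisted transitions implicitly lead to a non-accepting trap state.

Handle the two conditions separately and then intersect. The first has 5 states tracking whether and how much of `bbba` has been seen; the second has 4 states tracking the count of `a`s modulo 4. A product state is a pair (one from each), accepting exactly when both do. Equivalent product states are then merged.
17 states suffice.
          a    b  
>  S0     S1   S2 
   S1     S3   S4 
   S2     S1   S5 
   S3     S6   S7 
   S4     S3   S8 
   S5     S1   S9 
   S6     S0  S10 
   S7     S6  S11 
   S8     S3  S12 
   S9    S13   S9 
   S10    S0  S14 
   S11    S6  S15 
   S12   S15  S12 
 * S13   S15  S13 
   S14    S0  S16 
   S15   S16  S15 
   S16    S9  S16 
(> = start, * = accepting)

start=S0 accept=S13 S0-a->S1 S0-b->S2 S1-a->S3 S1-b->S4 S2-a->S1 S2-b->S5 S3-a->S6 S3-b->S7 S4-a->S3 S4-b->S8 S5-a->S1 S5-b->S9 S6-a->S0 S6-b->S10 S7-a->S6 S7-b->S11 S8-a->S3 S8-b->S12 S9-a->S13 S9-b->S9 S10-a->S0 S10-b->S14 S11-a->S6 S11-b->S15 S12-a->S15 S12-b->S12 S13-a->S15 S13-b->S13 S14-a->S0 S14-b->S16 S15-a->S16 S15-b->S15 S16-a->S9 S16-b->S16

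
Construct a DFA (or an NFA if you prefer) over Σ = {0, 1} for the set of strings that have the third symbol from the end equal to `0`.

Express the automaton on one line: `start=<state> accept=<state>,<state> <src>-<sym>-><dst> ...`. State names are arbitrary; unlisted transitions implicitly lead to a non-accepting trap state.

start=q0 accept=q7,q8,q9,q10 q0-0->q1 q0-1->q2 q1-0->q3 q1-1->q4 q2-0->q5 q2-1->q6 q3-0->q7 q3-1->q8 q4-0->q9 q4-1->q10 q5-0->q11 q5-1->q12 q6-0->q13 q6-1->q14 q7-0->q7 q7-1->q8 q8-0->q9 q8-1->q10 q9-0->q11 q9-1->q12 q10-0->q13 q10-1->q14 q11-0->q7 q11-1->q8 q12-0->q9 q12-1->q10 q13-0->q11 q13-1->q12 q14-0->q13 q14-1->q14

A DFA must remember the last 3 symbols (since which symbol is third-to-last isn't known until the input ends). Use one state per possible window of the last ≤3 symbols; accept from those whose window starts with `0`.
A 15-state machine:
          0    1  
>  q0     q1   q2 
   q1     q3   q4 
   q2     q5   q6 
   q3     q7   q8 
   q4     q9  q10 
   q5    q11  q12 
   q6    q13  q14 
 * q7     q7   q8 
 * q8     q9  q10 
 * q9    q11  q12 
 * q10   q13  q14 
   q11    q7   q8 
   q12    q9  q10 
   q13   q11  q12 
   q14   q13  q14 
(> = start, * = accepting)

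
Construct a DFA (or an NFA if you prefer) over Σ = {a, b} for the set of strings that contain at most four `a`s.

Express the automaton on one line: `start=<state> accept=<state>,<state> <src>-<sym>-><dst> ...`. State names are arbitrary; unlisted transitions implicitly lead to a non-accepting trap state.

start=q0 accept=q0,q1,q2,q3,q4 q0-a->q1 q0-b->q0 q1-a->q2 q1-b->q1 q2-a->q3 q2-b->q2 q3-a->q4 q3-b->q3 q4-a->q5 q4-b->q4 q5-a->q5 q5-b->q5

Count `a`s, saturating at 5: states q0 through q4 mean 0 through 4 `a`s seen; q5 means more than 4. Each `a` increments (capped at q5); other symbols loop. Accept from {q0, q1, q2, q3, q4}.
6 states suffice.
        a   b  
>* q0   q1  q0 
 * q1   q2  q1 
 * q2   q3  q2 
 * q3   q4  q3 
 * q4   q5  q4 
   q5   q5  q5 
(> = start, * = accepting)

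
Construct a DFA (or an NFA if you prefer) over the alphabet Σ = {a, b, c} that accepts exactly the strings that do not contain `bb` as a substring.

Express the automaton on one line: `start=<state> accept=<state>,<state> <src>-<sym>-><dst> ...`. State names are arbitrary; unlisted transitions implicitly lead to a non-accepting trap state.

Track partial matches of the forbidden pattern `bb`. State q2 is a dead state reached once `bb` has occurred; every other state accepts. q0 means no part of `bb` is currently matched.
A 3-state machine:
        a   b   c  
>* q0   q0  q1  q0 
 * q1   q0  q2  q0 
   q2   q2  q2  q2 
(> = start, * = accepting)

start=q0 accept=q0,q1 q0-a->q0 q0-b->q1 q0-c->q0 q1-a->q0 q1-b->q2 q1-c->q0 q2-a->q2 q2-b->q2 q2-c->q2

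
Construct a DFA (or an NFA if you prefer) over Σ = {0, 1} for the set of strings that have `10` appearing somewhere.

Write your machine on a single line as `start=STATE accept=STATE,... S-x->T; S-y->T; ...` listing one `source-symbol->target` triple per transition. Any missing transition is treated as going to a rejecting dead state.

start=q0; accept=q2; q0-0->q0; q0-1->q1; q1-0->q2; q1-1->q1; q2-0->q2; q2-1->q2

States q0..q1 record the length of the longest prefix of `10` that matches the current input suffix. Reaching q2 means `10` has been seen, and we stay there forever. Accept from q2.
3 states suffice.
        0   1  
>  q0   q0  q1 
   q1   q2  q1 
 * q2   q2  q2 
(> = start, * = accepting)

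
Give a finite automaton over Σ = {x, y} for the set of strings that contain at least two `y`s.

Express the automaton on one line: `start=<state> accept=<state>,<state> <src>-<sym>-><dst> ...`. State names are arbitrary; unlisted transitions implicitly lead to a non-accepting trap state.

Only the number of `y`s matters, and only up to 3. Make a chain S0 → S1 → S2 → S3 advanced by each `y` (with S3 absorbing); every other symbol self-loops. The accepting set is {S2, S3}.
        x   y  
>  S0   S0  S1 
   S1   S1  S2 
 * S2   S2  S3 
 * S3   S3  S3 
(> = start, * = accepting)

start=S0 accept=S2,S3 S0-x->S0 S0-y->S1 S1-x->S1 S1-y->S2 S2-x->S2 S2-y->S3 S3-x->S3 S3-y->S3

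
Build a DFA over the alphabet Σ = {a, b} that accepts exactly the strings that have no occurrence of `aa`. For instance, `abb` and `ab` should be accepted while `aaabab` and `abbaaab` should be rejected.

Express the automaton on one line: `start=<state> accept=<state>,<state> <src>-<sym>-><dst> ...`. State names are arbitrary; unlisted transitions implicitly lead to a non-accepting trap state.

start=S0 accept=S0,S1 S0-a->S1 S0-b->S0 S1-a->S2 S1-b->S0 S2-a->S2 S2-b->S2

This is the complement of 'contains `aa`'. Use the same substring-matching states — S0 through S2 holding how much of `aa` has just been matched — but flip the accepting set: everything except the trap S2 accepts.
A 3-state machine:
        a   b  
>* S0   S1  S0 
 * S1   S2  S0 
   S2   S2  S2 
(> = start, * = accepting)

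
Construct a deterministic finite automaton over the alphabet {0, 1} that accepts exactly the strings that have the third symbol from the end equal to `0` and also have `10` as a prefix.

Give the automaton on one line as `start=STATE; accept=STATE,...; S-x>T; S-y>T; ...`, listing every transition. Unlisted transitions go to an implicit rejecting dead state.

start=A; accept=R,S,T,U; A-0>B; A-1>C; B-0>D; B-1>E; C-0>F; C-1>G; D-0>H; D-1>I; E-0>J; E-1>K; F-0>L; F-1>M; G-0>N; G-1>O; H-0>H; H-1>I; I-0>J; I-1>K; J-0>P; J-1>Q; K-0>N; K-1>O; L-0>R; L-1>S; M-0>T; M-1>U; N-0>P; N-1>Q; O-0>N; O-1>O; P-0>H; P-1>I; Q-0>J; Q-1>K; R-0>R; R-1>S; S-0>T; S-1>U; T-0>L; T-1>M; U-0>V; U-1>W; V-0>L; V-1>M; W-0>V; W-1>W

Handle the two conditions separately and then intersect. The first has 15 states tracking the last 3 symbols read; the second has 4 states tracking whether the input so far still matches the prefix `10`. A product state is a pair (one from each), accepting exactly when both do.
A 23-state machine:
       0  1 
>  A   B  C 
   B   D  E 
   C   F  G 
   D   H  I 
   E   J  K 
   F   L  M 
   G   N  O 
   H   H  I 
   I   J  K 
   J   P  Q 
   K   N  O 
   L   R  S 
   M   T  U 
   N   P  Q 
   O   N  O 
   P   H  I 
   Q   J  K 
 * R   R  S 
 * S   T  U 
 * T   L  M 
 * U   V  W 
   V   L  M 
   W   V  W 
(> = start, * = accepting)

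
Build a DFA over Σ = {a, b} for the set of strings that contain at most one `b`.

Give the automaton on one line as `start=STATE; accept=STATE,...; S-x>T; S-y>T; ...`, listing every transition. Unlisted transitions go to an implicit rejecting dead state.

Count `b`s, saturating at 2: state S0 means no `b` yet, S1 means one `b` seen, S2 means more than one. Each `b` increments (capped at S2); other symbols loop. Accept from {S0, S1}.
With 3 states:
        a   b  
>* S0   S0  S1 
 * S1   S1  S2 
   S2   S2  S2 
(> = start, * = accepting)

start=S0; accept=S0,S1; S0-a>S0; S0-b>S1; S1-a>S1; S1-b>S2; S2-a>S2; S2-b>S2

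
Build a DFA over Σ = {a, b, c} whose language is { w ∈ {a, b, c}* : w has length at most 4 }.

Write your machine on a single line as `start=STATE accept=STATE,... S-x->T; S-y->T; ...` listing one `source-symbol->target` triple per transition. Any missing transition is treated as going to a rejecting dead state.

Count input length up to 5: every symbol moves from q0 toward q5, which means 'more than 4' and absorbs. Accept from {q0, q1, q2, q3, q4}.
With 6 states:
        a   b   c  
>* q0   q1  q1  q1 
 * q1   q2  q2  q2 
 * q2   q3  q3  q3 
 * q3   q4  q4  q4 
 * q4   q5  q5  q5 
   q5   q5  q5  q5 
(> = start, * = accepting)

start=q0; accept=q0,q1,q2,q3,q4; q0-a->q1; q0-b->q1; q0-c->q1; q1-a->q2; q1-b->q2; q1-c->q2; q2-a->q3; q2-b->q3; q2-c->q3; q3-a->q4; q3-b->q4; q3-c->q4; q4-a->q5; q4-b->q5; q4-c->q5; q5-a->q5; q5-b->q5; q5-c->q5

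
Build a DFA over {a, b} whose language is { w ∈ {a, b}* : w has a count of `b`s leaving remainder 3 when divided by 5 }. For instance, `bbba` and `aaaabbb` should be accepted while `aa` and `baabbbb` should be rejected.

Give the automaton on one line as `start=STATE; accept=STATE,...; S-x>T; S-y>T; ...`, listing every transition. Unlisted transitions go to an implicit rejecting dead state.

start=q0; accept=q3; q0-a>q0; q0-b>q1; q1-a>q1; q1-b>q2; q2-a>q2; q2-b>q3; q3-a>q3; q3-b>q4; q4-a>q4; q4-b>q0

Keep the running count of `b`s modulo 5: each `b` advances along the cycle q0 → q1 → q2 → q3 → q4 → q0 while other symbols loop. Accept at q3.
5 states suffice.
        a   b  
>  q0   q0  q1 
   q1   q1  q2 
   q2   q2  q3 
 * q3   q3  q4 
   q4   q4  q0 
(> = start, * = accepting)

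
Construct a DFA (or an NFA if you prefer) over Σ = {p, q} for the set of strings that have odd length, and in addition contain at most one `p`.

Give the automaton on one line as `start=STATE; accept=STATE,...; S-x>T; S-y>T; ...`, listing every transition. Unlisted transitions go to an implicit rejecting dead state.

start=s0; accept=s1,s2; s0-p>s1; s0-q>s2; s1-p>s3; s1-q>s4; s2-p>s4; s2-q>s0; s3-p>s5; s3-q>s5; s4-p>s5; s4-q>s1; s5-p>s3; s5-q>s3

Build one automaton per condition and run them in lockstep. The first has 2 states tracking the input length modulo 2; the second has 3 states tracking the count of `p`s, saturating at 2. A product state is a pair (one from each), accepting exactly when both do.
A 6-state machine:
        p   q  
>  s0   s1  s2 
 * s1   s3  s4 
 * s2   s4  s0 
   s3   s5  s5 
   s4   s5  s1 
   s5   s3  s3 
(> = start, * = accepting)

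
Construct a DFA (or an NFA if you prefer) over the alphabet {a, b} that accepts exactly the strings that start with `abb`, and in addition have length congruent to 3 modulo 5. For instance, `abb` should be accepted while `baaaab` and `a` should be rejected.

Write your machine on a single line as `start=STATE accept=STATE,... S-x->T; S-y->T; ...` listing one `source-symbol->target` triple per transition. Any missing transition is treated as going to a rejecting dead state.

Build one automaton per condition and run them in lockstep. The first has 5 states tracking whether the input so far still matches the prefix `abb`; the second has 5 states tracking the input length modulo 5. A product state is a pair (one from each), accepting exactly when both do.
A 13-state machine:
          a    b  
>  S0     S1   S2 
   S1     S3   S4 
   S2     S3   S3 
   S3     S5   S5 
   S4     S5   S6 
   S5     S7   S7 
 * S6     S8   S8 
   S7     S9   S9 
   S8    S10  S10 
   S9     S2   S2 
   S10   S11  S11 
   S11   S12  S12 
   S12    S6   S6 
(> = start, * = accepting)

start=S0; accept=S6; S0-a->S1; S0-b->S2; S1-a->S3; S1-b->S4; S2-a->S3; S2-b->S3; S3-a->S5; S3-b->S5; S4-a->S5; S4-b->S6; S5-a->S7; S5-b->S7; S6-a->S8; S6-b->S8; S7-a->S9; S7-b->S9; S8-a->S10; S8-b->S10; S9-a->S2; S9-b->S2; S10-a->S11; S10-b->S11; S11-a->S12; S11-b->S12; S12-a->S6; S12-b->S6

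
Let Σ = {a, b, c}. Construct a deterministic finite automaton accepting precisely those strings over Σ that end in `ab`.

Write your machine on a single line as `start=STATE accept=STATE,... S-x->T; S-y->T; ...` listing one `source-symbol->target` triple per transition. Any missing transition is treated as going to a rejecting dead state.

Let each state record the length of the longest suffix of the input read so far that is also a prefix of `ab`. s1 means the last symbol is `a`; s2 means the last 2 symbols are `ab`. Accept only at s2, where the string currently ends in `ab`.
3 states suffice.
        a   b   c  
>  s0   s1  s0  s0 
   s1   s1  s2  s0 
 * s2   s1  s0  s0 
(> = start, * = accepting)

start=s0; accept=s2; s0-a->s1; s0-b->s0; s0-c->s0; s1-a->s1; s1-b->s2; s1-c->s0; s2-a->s1; s2-b->s0; s2-c->s0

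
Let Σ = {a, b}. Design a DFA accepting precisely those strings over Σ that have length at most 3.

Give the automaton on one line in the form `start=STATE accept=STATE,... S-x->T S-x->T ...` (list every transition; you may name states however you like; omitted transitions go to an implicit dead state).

We only need to distinguish lengths 0, 1, …, 3, and '>3'. Chain s0 → s1 → s2 → s3 → s4 on every symbol, with s4 looping. Accepting states: {s0, s1, s2, s3}.
A 5-state machine:
        a   b  
>* s0   s1  s1 
 * s1   s2  s2 
 * s2   s3  s3 
 * s3   s4  s4 
   s4   s4  s4 
(> = start, * = accepting)

start=s0 accept=s0,s1,s2,s3 s0-a->s1 s0-b->s1 s1-a->s2 s1-b->s2 s2-a->s3 s2-b->s3 s3-a->s4 s3-b->s4 s4-a->s4 s4-b->s4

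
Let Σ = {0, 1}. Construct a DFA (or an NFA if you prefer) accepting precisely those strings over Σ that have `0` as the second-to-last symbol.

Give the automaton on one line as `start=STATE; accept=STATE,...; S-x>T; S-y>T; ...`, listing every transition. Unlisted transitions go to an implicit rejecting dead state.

Because acceptance depends on a position counted from the end, the machine has to buffer the most recent 2 symbols. Make each state the string of the last up-to-2 symbols read; on input `x` shift the window left and append `x`. Accept when the buffered window has length 2 and begins with `0`.
A 7-state machine:
        0   1  
>  S0   S1  S2 
   S1   S3  S4 
   S2   S5  S6 
 * S3   S3  S4 
 * S4   S5  S6 
   S5   S3  S4 
   S6   S5  S6 
(> = start, * = accepting)

start=S0; accept=S3,S4; S0-0>S1; S0-1>S2; S1-0>S3; S1-1>S4; S2-0>S5; S2-1>S6; S3-0>S3; S3-1>S4; S4-0>S5; S4-1>S6; S5-0>S3; S5-1>S4; S6-0>S5; S6-1>S6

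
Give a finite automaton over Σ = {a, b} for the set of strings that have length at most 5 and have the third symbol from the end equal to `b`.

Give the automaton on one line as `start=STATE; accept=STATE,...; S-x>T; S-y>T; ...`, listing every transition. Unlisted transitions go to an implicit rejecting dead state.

start=q0; accept=q11,q12,q13,q14; q0-a>q1; q0-b>q2; q1-a>q3; q1-b>q4; q2-a>q5; q2-b>q6; q3-a>q7; q3-b>q8; q4-a>q9; q4-b>q10; q5-a>q11; q5-b>q12; q6-a>q13; q6-b>q14; q7-a>q7; q7-b>q7; q8-a>q9; q8-b>q9; q9-a>q11; q9-b>q11; q10-a>q13; q10-b>q13; q11-a>q7; q11-b>q7; q12-a>q9; q12-b>q9; q13-a>q11; q13-b>q11; q14-a>q13; q14-b>q13

Handle the two conditions separately and then intersect. The first has 7 states tracking the input length, saturating at 6; the second has 15 states tracking the last 3 symbols read. A product state is a pair (one from each), accepting exactly when both do. Minimizing collapses redundant product states.
With 15 states:
          a    b  
>  q0     q1   q2 
   q1     q3   q4 
   q2     q5   q6 
   q3     q7   q8 
   q4     q9  q10 
   q5    q11  q12 
   q6    q13  q14 
   q7     q7   q7 
   q8     q9   q9 
   q9    q11  q11 
   q10   q13  q13 
 * q11    q7   q7 
 * q12    q9   q9 
 * q13   q11  q11 
 * q14   q13  q13 
(> = start, * = accepting)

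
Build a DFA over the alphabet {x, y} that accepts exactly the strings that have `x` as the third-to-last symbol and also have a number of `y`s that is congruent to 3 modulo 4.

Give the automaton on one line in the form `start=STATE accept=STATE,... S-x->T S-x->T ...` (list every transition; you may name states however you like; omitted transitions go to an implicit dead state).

start=q0 accept=q7,q11,q12,q14 q0-x->q0 q0-y->q1 q1-x->q2 q1-y->q3 q2-x->q2 q2-y->q4 q3-x->q5 q3-y->q6 q4-x->q5 q4-y->q7 q5-x->q8 q5-y->q9 q6-x->q10 q6-y->q0 q7-x->q10 q7-y->q0 q8-x->q8 q8-y->q11 q9-x->q12 q9-y->q0 q10-x->q13 q10-y->q0 q11-x->q12 q11-y->q0 q12-x->q13 q12-y->q0 q13-x->q14 q13-y->q0 q14-x->q14 q14-y->q0

Run two small machines in parallel and take their product. One (15 states) tracks the last 3 symbols read; the other (4 states) tracks the count of `y`s modulo 4. Each combined state is a pair, one component from each; accept when both components accept. Minimizing collapses redundant product states.
          x    y  
>  q0     q0   q1 
   q1     q2   q3 
   q2     q2   q4 
   q3     q5   q6 
   q4     q5   q7 
   q5     q8   q9 
   q6    q10   q0 
 * q7    q10   q0 
   q8     q8  q11 
   q9    q12   q0 
   q10   q13   q0 
 * q11   q12   q0 
 * q12   q13   q0 
   q13   q14   q0 
 * q14   q14   q0 
(> = start, * = accepting)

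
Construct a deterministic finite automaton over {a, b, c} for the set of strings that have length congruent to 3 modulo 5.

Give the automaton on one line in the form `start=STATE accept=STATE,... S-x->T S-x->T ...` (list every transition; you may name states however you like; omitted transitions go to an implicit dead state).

Only the length mod 5 matters, so use a 5-cycle: from any state, every input symbol moves to the next state, wrapping s4 back to s0. Mark s3 accepting.
With 5 states:
        a   b   c  
>  s0   s1  s1  s1 
   s1   s2  s2  s2 
   s2   s3  s3  s3 
 * s3   s4  s4  s4 
   s4   s0  s0  s0 
(> = start, * = accepting)

start=s0 accept=s3 s0-a->s1 s0-b->s1 s0-c->s1 s1-a->s2 s1-b->s2 s1-c->s2 s2-a->s3 s2-b->s3 s2-c->s3 s3-a->s4 s3-b->s4 s3-c->s4 s4-a->s0 s4-b->s0 s4-c->s0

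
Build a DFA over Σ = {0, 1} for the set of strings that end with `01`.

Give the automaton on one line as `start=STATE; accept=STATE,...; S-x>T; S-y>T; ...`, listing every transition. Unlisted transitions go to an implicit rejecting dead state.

start=A; accept=C; A-0>B; A-1>A; B-0>B; B-1>C; C-0>B; C-1>A

Remember how much of `01` the current input suffix matches. State A means no match yet; B means the last symbol is `0`; C means the last 2 symbols are `01`. Only C accepts. On a mismatch, fall back to the longest proper suffix that is still a prefix of `01`.
A 3-state machine:
       0  1 
>  A   B  A 
   B   B  C 
 * C   B  A 
(> = start, * = accepting)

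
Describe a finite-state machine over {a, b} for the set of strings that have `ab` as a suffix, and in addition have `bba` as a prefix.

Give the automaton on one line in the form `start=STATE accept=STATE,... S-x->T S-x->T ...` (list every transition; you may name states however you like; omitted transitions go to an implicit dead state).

Run two small machines in parallel and take their product. One (3 states) tracks how much of the suffix `ab` has currently been matched; the other (5 states) tracks whether the input so far still matches the prefix `bba`. Each combined state is a pair, one component from each; accept when both components accept. Minimizing collapses redundant product states.
7 states suffice.
        a   b  
>  S0   S1  S2 
   S1   S1  S1 
   S2   S1  S3 
   S3   S4  S1 
   S4   S4  S5 
 * S5   S4  S6 
   S6   S4  S6 
(> = start, * = accepting)

start=S0 accept=S5 S0-a->S1 S0-b->S2 S1-a->S1 S1-b->S1 S2-a->S1 S2-b->S3 S3-a->S4 S3-b->S1 S4-a->S4 S4-b->S5 S5-a->S4 S5-b->S6 S6-a->S4 S6-b->S6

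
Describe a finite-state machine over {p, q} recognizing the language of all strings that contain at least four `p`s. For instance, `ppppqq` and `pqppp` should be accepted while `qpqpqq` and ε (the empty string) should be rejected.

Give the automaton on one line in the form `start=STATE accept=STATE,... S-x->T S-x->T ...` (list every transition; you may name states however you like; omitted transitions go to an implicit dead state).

start=S0 accept=S4,S5 S0-p->S1 S0-q->S0 S1-p->S2 S1-q->S1 S2-p->S3 S2-q->S2 S3-p->S4 S3-q->S3 S4-p->S5 S4-q->S4 S5-p->S5 S5-q->S5

Only the number of `p`s matters, and only up to 5. Make a chain S0 → S1 → S2 → S3 → S4 → S5 advanced by each `p` (with S5 absorbing); every other symbol self-loops. The accepting set is {S4, S5}.
6 states suffice.
        p   q  
>  S0   S1  S0 
   S1   S2  S1 
   S2   S3  S2 
   S3   S4  S3 
 * S4   S5  S4 
 * S5   S5  S5 
(> = start, * = accepting)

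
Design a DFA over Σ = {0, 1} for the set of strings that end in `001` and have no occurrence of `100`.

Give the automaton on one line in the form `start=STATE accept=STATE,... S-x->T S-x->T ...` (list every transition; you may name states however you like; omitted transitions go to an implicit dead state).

Build one automaton per condition and run them in lockstep. One (4 states) tracks how much of the suffix `001` has currently been matched; the other (4 states) tracks partial matches of the forbidden pattern `100`. Each combined state is a pair, one component from each; accept when both components accept.
A 10-state machine:
        0   1  
>  s0   s1  s2 
   s1   s3  s2 
   s2   s4  s2 
   s3   s3  s5 
   s4   s6  s2 
 * s5   s4  s2 
   s6   s6  s7 
   s7   s8  s9 
   s8   s6  s9 
   s9   s8  s9 
(> = start, * = accepting)

start=s0 accept=s5 s0-0->s1 s0-1->s2 s1-0->s3 s1-1->s2 s2-0->s4 s2-1->s2 s3-0->s3 s3-1->s5 s4-0->s6 s4-1->s2 s5-0->s4 s5-1->s2 s6-0->s6 s6-1->s7 s7-0->s8 s7-1->s9 s8-0->s6 s8-1->s9 s9-0->s8 s9-1->s9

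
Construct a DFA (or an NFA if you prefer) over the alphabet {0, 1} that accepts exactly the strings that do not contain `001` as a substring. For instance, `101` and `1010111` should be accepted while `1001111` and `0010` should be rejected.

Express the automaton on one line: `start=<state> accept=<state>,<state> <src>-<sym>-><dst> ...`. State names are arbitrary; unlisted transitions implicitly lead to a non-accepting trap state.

Track partial matches of the forbidden pattern `001`. State S3 is a dead state reached once `001` has occurred; every other state accepts. S0 means no part of `001` is currently matched.
4 states suffice.
        0   1  
>* S0   S1  S0 
 * S1   S2  S0 
 * S2   S2  S3 
   S3   S3  S3 
(> = start, * = accepting)

start=S0 accept=S0,S1,S2 S0-0->S1 S0-1->S0 S1-0->S2 S1-1->S0 S2-0->S2 S2-1->S3 S3-0->S3 S3-1->S3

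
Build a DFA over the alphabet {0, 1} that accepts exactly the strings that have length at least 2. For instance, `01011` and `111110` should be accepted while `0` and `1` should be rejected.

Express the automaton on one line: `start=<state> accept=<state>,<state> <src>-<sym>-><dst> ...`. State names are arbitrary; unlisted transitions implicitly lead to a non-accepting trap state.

start=S0 accept=S2,S3 S0-0->S1 S0-1->S1 S1-0->S2 S1-1->S2 S2-0->S3 S2-1->S3 S3-0->S3 S3-1->S3

We only need to distinguish lengths 0, 1, …, 2, and '>2'. Chain S0 → S1 → S2 → S3 on every symbol, with S3 looping. Accepting states: {S2, S3}.
A 4-state machine:
        0   1  
>  S0   S1  S1 
   S1   S2  S2 
 * S2   S3  S3 
 * S3   S3  S3 
(> = start, * = accepting)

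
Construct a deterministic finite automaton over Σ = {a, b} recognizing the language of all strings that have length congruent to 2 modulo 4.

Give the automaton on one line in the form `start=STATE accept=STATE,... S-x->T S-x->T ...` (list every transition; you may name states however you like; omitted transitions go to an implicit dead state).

Count input length modulo 4: every symbol advances one step around the cycle s0 → s1 → s2 → s3 → s0. Accept at s2.
        a   b  
>  s0   s1  s1 
   s1   s2  s2 
 * s2   s3  s3 
   s3   s0  s0 
(> = start, * = accepting)

start=s0 accept=s2 s0-a->s1 s0-b->s1 s1-a->s2 s1-b->s2 s2-a->s3 s2-b->s3 s3-a->s0 s3-b->s0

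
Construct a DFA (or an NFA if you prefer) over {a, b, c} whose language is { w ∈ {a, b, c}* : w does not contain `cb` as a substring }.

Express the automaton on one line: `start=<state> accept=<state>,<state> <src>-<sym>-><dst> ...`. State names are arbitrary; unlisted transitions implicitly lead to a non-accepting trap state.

Track partial matches of the forbidden pattern `cb`. State q2 is a dead state reached once `cb` has occurred; every other state accepts. q0 means no part of `cb` is currently matched.
3 states suffice.
        a   b   c  
>* q0   q0  q0  q1 
 * q1   q0  q2  q1 
   q2   q2  q2  q2 
(> = start, * = accepting)

start=q0 accept=q0,q1 q0-a->q0 q0-b->q0 q0-c->q1 q1-a->q0 q1-b->q2 q1-c->q1 q2-a->q2 q2-b->q2 q2-c->q2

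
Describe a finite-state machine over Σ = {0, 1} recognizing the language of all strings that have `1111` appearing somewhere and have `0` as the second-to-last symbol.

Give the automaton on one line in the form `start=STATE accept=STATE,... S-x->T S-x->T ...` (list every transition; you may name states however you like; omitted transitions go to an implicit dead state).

start=q0 accept=q10,q11 q0-0->q1 q0-1->q2 q1-0->q3 q1-1->q4 q2-0->q5 q2-1->q6 q3-0->q3 q3-1->q4 q4-0->q5 q4-1->q6 q5-0->q3 q5-1->q4 q6-0->q5 q6-1->q7 q7-0->q5 q7-1->q8 q8-0->q9 q8-1->q8 q9-0->q10 q9-1->q11 q10-0->q10 q10-1->q11 q11-0->q9 q11-1->q8

Build one automaton per condition and run them in lockstep. One (5 states) tracks whether and how much of `1111` has been seen; the other (7 states) tracks the last 2 symbols read. Each combined state is a pair, one component from each; accept when both components accept.
With 12 states:
          0    1  
>  q0     q1   q2 
   q1     q3   q4 
   q2     q5   q6 
   q3     q3   q4 
   q4     q5   q6 
   q5     q3   q4 
   q6     q5   q7 
   q7     q5   q8 
   q8     q9   q8 
   q9    q10  q11 
 * q10   q10  q11 
 * q11    q9   q8 
(> = start, * = accepting)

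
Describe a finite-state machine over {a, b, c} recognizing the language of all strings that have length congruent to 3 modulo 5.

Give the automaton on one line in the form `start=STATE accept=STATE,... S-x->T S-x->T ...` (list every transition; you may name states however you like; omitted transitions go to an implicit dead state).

start=s0 accept=s3 s0-a->s1 s0-b->s1 s0-c->s1 s1-a->s2 s1-b->s2 s1-c->s2 s2-a->s3 s2-b->s3 s2-c->s3 s3-a->s4 s3-b->s4 s3-c->s4 s4-a->s0 s4-b->s0 s4-c->s0

Count input length modulo 5: every symbol advances one step around the cycle s0 → s1 → s2 → s3 → s4 → s0. Accept at s3.
A 5-state machine:
        a   b   c  
>  s0   s1  s1  s1 
   s1   s2  s2  s2 
   s2   s3  s3  s3 
 * s3   s4  s4  s4 
   s4   s0  s0  s0 
(> = start, * = accepting)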